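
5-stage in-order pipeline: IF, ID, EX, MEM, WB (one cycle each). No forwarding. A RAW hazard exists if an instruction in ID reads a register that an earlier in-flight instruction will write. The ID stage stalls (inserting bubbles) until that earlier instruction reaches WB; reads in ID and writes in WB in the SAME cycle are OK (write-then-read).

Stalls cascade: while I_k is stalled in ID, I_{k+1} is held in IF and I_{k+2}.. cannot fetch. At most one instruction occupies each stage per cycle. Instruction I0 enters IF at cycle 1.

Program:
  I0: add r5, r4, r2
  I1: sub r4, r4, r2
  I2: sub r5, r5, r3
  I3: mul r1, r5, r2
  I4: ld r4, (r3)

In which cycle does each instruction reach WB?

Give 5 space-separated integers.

Answer: 5 6 8 11 12

Derivation:
I0 add r5 <- r4,r2: IF@1 ID@2 stall=0 (-) EX@3 MEM@4 WB@5
I1 sub r4 <- r4,r2: IF@2 ID@3 stall=0 (-) EX@4 MEM@5 WB@6
I2 sub r5 <- r5,r3: IF@3 ID@4 stall=1 (RAW on I0.r5 (WB@5)) EX@6 MEM@7 WB@8
I3 mul r1 <- r5,r2: IF@4 ID@6 stall=2 (RAW on I2.r5 (WB@8)) EX@9 MEM@10 WB@11
I4 ld r4 <- r3: IF@6 ID@9 stall=0 (-) EX@10 MEM@11 WB@12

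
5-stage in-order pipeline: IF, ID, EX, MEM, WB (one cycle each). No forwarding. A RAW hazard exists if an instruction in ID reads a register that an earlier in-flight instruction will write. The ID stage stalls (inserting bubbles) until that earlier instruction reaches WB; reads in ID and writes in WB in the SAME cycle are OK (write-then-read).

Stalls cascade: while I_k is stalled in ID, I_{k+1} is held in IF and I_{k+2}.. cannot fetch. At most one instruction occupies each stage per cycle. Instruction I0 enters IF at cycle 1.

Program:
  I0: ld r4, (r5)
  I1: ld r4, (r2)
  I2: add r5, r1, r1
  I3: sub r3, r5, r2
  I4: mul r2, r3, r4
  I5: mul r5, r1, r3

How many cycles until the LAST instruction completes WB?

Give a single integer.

I0 ld r4 <- r5: IF@1 ID@2 stall=0 (-) EX@3 MEM@4 WB@5
I1 ld r4 <- r2: IF@2 ID@3 stall=0 (-) EX@4 MEM@5 WB@6
I2 add r5 <- r1,r1: IF@3 ID@4 stall=0 (-) EX@5 MEM@6 WB@7
I3 sub r3 <- r5,r2: IF@4 ID@5 stall=2 (RAW on I2.r5 (WB@7)) EX@8 MEM@9 WB@10
I4 mul r2 <- r3,r4: IF@5 ID@8 stall=2 (RAW on I3.r3 (WB@10)) EX@11 MEM@12 WB@13
I5 mul r5 <- r1,r3: IF@8 ID@11 stall=0 (-) EX@12 MEM@13 WB@14

Answer: 14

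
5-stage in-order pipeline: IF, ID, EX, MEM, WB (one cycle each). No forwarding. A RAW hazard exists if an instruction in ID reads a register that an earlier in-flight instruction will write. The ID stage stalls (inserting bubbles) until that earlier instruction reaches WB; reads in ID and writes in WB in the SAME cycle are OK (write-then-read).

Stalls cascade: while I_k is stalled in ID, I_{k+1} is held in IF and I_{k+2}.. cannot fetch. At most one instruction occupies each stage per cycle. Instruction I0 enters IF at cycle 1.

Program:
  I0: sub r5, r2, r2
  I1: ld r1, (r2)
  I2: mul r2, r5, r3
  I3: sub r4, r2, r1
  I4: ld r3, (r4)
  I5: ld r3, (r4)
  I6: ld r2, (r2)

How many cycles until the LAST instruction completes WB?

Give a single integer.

Answer: 16

Derivation:
I0 sub r5 <- r2,r2: IF@1 ID@2 stall=0 (-) EX@3 MEM@4 WB@5
I1 ld r1 <- r2: IF@2 ID@3 stall=0 (-) EX@4 MEM@5 WB@6
I2 mul r2 <- r5,r3: IF@3 ID@4 stall=1 (RAW on I0.r5 (WB@5)) EX@6 MEM@7 WB@8
I3 sub r4 <- r2,r1: IF@4 ID@6 stall=2 (RAW on I2.r2 (WB@8)) EX@9 MEM@10 WB@11
I4 ld r3 <- r4: IF@6 ID@9 stall=2 (RAW on I3.r4 (WB@11)) EX@12 MEM@13 WB@14
I5 ld r3 <- r4: IF@9 ID@12 stall=0 (-) EX@13 MEM@14 WB@15
I6 ld r2 <- r2: IF@12 ID@13 stall=0 (-) EX@14 MEM@15 WB@16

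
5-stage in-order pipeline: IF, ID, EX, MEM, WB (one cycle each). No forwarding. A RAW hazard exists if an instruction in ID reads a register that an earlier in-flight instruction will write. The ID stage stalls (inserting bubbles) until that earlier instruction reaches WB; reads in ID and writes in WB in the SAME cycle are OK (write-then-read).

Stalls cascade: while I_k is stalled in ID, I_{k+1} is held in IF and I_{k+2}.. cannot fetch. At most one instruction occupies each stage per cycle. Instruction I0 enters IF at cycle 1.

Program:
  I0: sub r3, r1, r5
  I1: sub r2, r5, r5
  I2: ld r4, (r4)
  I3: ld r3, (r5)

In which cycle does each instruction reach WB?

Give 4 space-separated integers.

Answer: 5 6 7 8

Derivation:
I0 sub r3 <- r1,r5: IF@1 ID@2 stall=0 (-) EX@3 MEM@4 WB@5
I1 sub r2 <- r5,r5: IF@2 ID@3 stall=0 (-) EX@4 MEM@5 WB@6
I2 ld r4 <- r4: IF@3 ID@4 stall=0 (-) EX@5 MEM@6 WB@7
I3 ld r3 <- r5: IF@4 ID@5 stall=0 (-) EX@6 MEM@7 WB@8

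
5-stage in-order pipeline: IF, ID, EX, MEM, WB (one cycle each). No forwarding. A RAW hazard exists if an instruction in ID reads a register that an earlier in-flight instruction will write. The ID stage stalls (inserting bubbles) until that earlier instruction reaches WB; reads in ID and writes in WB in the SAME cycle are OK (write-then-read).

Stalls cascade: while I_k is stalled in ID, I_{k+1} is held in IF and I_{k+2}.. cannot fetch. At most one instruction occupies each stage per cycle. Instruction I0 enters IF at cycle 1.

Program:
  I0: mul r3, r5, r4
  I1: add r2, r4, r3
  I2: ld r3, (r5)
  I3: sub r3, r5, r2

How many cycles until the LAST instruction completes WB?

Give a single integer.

Answer: 11

Derivation:
I0 mul r3 <- r5,r4: IF@1 ID@2 stall=0 (-) EX@3 MEM@4 WB@5
I1 add r2 <- r4,r3: IF@2 ID@3 stall=2 (RAW on I0.r3 (WB@5)) EX@6 MEM@7 WB@8
I2 ld r3 <- r5: IF@3 ID@6 stall=0 (-) EX@7 MEM@8 WB@9
I3 sub r3 <- r5,r2: IF@6 ID@7 stall=1 (RAW on I1.r2 (WB@8)) EX@9 MEM@10 WB@11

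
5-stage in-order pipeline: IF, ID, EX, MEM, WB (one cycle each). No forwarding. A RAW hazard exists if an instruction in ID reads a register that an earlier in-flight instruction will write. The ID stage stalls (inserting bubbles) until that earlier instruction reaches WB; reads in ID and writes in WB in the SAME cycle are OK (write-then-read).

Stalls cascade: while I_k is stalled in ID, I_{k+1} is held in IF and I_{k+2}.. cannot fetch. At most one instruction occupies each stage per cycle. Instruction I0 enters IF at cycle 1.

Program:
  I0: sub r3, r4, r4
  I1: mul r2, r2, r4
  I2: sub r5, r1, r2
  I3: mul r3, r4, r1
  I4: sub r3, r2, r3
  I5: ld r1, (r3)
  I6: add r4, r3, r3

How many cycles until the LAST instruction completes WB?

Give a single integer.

Answer: 17

Derivation:
I0 sub r3 <- r4,r4: IF@1 ID@2 stall=0 (-) EX@3 MEM@4 WB@5
I1 mul r2 <- r2,r4: IF@2 ID@3 stall=0 (-) EX@4 MEM@5 WB@6
I2 sub r5 <- r1,r2: IF@3 ID@4 stall=2 (RAW on I1.r2 (WB@6)) EX@7 MEM@8 WB@9
I3 mul r3 <- r4,r1: IF@4 ID@7 stall=0 (-) EX@8 MEM@9 WB@10
I4 sub r3 <- r2,r3: IF@7 ID@8 stall=2 (RAW on I3.r3 (WB@10)) EX@11 MEM@12 WB@13
I5 ld r1 <- r3: IF@8 ID@11 stall=2 (RAW on I4.r3 (WB@13)) EX@14 MEM@15 WB@16
I6 add r4 <- r3,r3: IF@11 ID@14 stall=0 (-) EX@15 MEM@16 WB@17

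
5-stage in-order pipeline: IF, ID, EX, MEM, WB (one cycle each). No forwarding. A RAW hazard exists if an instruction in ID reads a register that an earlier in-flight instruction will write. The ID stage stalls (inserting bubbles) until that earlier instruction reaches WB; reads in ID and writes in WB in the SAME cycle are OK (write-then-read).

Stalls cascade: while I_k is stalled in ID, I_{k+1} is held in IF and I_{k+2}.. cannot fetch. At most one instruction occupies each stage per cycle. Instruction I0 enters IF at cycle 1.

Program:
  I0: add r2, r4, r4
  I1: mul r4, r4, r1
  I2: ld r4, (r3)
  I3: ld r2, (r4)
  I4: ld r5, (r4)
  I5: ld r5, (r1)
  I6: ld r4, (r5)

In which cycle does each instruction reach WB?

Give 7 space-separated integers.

Answer: 5 6 7 10 11 12 15

Derivation:
I0 add r2 <- r4,r4: IF@1 ID@2 stall=0 (-) EX@3 MEM@4 WB@5
I1 mul r4 <- r4,r1: IF@2 ID@3 stall=0 (-) EX@4 MEM@5 WB@6
I2 ld r4 <- r3: IF@3 ID@4 stall=0 (-) EX@5 MEM@6 WB@7
I3 ld r2 <- r4: IF@4 ID@5 stall=2 (RAW on I2.r4 (WB@7)) EX@8 MEM@9 WB@10
I4 ld r5 <- r4: IF@5 ID@8 stall=0 (-) EX@9 MEM@10 WB@11
I5 ld r5 <- r1: IF@8 ID@9 stall=0 (-) EX@10 MEM@11 WB@12
I6 ld r4 <- r5: IF@9 ID@10 stall=2 (RAW on I5.r5 (WB@12)) EX@13 MEM@14 WB@15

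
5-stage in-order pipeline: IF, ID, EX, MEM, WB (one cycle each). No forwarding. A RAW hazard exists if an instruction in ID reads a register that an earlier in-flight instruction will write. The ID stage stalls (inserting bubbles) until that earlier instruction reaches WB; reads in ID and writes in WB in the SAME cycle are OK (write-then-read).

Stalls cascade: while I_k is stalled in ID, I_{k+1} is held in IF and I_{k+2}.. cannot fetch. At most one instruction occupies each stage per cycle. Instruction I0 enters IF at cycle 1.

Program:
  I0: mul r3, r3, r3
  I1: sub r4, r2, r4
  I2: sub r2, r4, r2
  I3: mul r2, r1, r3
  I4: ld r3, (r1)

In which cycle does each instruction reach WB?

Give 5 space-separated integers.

I0 mul r3 <- r3,r3: IF@1 ID@2 stall=0 (-) EX@3 MEM@4 WB@5
I1 sub r4 <- r2,r4: IF@2 ID@3 stall=0 (-) EX@4 MEM@5 WB@6
I2 sub r2 <- r4,r2: IF@3 ID@4 stall=2 (RAW on I1.r4 (WB@6)) EX@7 MEM@8 WB@9
I3 mul r2 <- r1,r3: IF@4 ID@7 stall=0 (-) EX@8 MEM@9 WB@10
I4 ld r3 <- r1: IF@7 ID@8 stall=0 (-) EX@9 MEM@10 WB@11

Answer: 5 6 9 10 11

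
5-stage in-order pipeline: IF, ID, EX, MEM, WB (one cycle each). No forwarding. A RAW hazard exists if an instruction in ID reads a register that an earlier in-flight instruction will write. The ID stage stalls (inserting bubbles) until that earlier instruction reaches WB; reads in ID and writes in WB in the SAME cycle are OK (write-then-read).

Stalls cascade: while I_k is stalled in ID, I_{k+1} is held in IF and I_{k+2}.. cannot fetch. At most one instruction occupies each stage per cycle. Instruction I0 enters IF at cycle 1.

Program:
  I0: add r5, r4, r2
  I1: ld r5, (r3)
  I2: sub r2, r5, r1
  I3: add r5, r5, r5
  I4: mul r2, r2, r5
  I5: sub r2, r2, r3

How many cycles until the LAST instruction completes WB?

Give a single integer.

I0 add r5 <- r4,r2: IF@1 ID@2 stall=0 (-) EX@3 MEM@4 WB@5
I1 ld r5 <- r3: IF@2 ID@3 stall=0 (-) EX@4 MEM@5 WB@6
I2 sub r2 <- r5,r1: IF@3 ID@4 stall=2 (RAW on I1.r5 (WB@6)) EX@7 MEM@8 WB@9
I3 add r5 <- r5,r5: IF@4 ID@7 stall=0 (-) EX@8 MEM@9 WB@10
I4 mul r2 <- r2,r5: IF@7 ID@8 stall=2 (RAW on I3.r5 (WB@10)) EX@11 MEM@12 WB@13
I5 sub r2 <- r2,r3: IF@8 ID@11 stall=2 (RAW on I4.r2 (WB@13)) EX@14 MEM@15 WB@16

Answer: 16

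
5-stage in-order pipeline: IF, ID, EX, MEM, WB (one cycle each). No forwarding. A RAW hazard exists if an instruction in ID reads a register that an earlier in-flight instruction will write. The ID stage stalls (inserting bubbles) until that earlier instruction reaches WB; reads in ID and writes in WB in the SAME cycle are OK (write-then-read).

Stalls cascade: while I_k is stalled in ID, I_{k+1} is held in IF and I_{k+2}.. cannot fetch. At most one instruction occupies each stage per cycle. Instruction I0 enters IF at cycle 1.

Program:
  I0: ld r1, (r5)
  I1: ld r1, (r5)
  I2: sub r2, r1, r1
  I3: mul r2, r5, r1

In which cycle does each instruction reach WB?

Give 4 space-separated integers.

I0 ld r1 <- r5: IF@1 ID@2 stall=0 (-) EX@3 MEM@4 WB@5
I1 ld r1 <- r5: IF@2 ID@3 stall=0 (-) EX@4 MEM@5 WB@6
I2 sub r2 <- r1,r1: IF@3 ID@4 stall=2 (RAW on I1.r1 (WB@6)) EX@7 MEM@8 WB@9
I3 mul r2 <- r5,r1: IF@4 ID@7 stall=0 (-) EX@8 MEM@9 WB@10

Answer: 5 6 9 10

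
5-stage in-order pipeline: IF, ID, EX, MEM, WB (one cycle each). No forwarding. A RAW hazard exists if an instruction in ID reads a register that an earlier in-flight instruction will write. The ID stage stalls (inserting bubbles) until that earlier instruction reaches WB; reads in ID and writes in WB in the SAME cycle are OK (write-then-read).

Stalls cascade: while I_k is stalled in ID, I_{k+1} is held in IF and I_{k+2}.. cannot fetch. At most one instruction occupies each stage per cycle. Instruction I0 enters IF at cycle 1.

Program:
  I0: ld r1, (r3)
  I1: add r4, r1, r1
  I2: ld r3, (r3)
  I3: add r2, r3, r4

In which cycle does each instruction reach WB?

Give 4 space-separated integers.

Answer: 5 8 9 12

Derivation:
I0 ld r1 <- r3: IF@1 ID@2 stall=0 (-) EX@3 MEM@4 WB@5
I1 add r4 <- r1,r1: IF@2 ID@3 stall=2 (RAW on I0.r1 (WB@5)) EX@6 MEM@7 WB@8
I2 ld r3 <- r3: IF@3 ID@6 stall=0 (-) EX@7 MEM@8 WB@9
I3 add r2 <- r3,r4: IF@6 ID@7 stall=2 (RAW on I2.r3 (WB@9)) EX@10 MEM@11 WB@12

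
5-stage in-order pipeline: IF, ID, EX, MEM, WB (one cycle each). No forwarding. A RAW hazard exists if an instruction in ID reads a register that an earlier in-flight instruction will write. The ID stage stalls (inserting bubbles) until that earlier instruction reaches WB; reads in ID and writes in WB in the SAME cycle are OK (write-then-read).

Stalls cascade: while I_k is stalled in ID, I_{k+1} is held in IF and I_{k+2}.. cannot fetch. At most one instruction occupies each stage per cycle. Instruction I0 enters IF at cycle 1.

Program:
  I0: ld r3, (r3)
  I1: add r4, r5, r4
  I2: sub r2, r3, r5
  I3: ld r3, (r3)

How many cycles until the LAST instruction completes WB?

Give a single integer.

Answer: 9

Derivation:
I0 ld r3 <- r3: IF@1 ID@2 stall=0 (-) EX@3 MEM@4 WB@5
I1 add r4 <- r5,r4: IF@2 ID@3 stall=0 (-) EX@4 MEM@5 WB@6
I2 sub r2 <- r3,r5: IF@3 ID@4 stall=1 (RAW on I0.r3 (WB@5)) EX@6 MEM@7 WB@8
I3 ld r3 <- r3: IF@4 ID@6 stall=0 (-) EX@7 MEM@8 WB@9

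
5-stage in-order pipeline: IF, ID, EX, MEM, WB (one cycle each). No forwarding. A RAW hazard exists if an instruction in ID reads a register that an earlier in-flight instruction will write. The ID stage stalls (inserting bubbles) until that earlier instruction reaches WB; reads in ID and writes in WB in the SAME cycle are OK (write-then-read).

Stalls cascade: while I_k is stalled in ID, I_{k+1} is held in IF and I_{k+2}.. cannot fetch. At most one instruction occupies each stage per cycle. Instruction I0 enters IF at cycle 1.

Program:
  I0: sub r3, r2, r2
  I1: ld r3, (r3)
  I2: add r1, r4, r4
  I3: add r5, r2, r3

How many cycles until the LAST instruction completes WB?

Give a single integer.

Answer: 11

Derivation:
I0 sub r3 <- r2,r2: IF@1 ID@2 stall=0 (-) EX@3 MEM@4 WB@5
I1 ld r3 <- r3: IF@2 ID@3 stall=2 (RAW on I0.r3 (WB@5)) EX@6 MEM@7 WB@8
I2 add r1 <- r4,r4: IF@3 ID@6 stall=0 (-) EX@7 MEM@8 WB@9
I3 add r5 <- r2,r3: IF@6 ID@7 stall=1 (RAW on I1.r3 (WB@8)) EX@9 MEM@10 WB@11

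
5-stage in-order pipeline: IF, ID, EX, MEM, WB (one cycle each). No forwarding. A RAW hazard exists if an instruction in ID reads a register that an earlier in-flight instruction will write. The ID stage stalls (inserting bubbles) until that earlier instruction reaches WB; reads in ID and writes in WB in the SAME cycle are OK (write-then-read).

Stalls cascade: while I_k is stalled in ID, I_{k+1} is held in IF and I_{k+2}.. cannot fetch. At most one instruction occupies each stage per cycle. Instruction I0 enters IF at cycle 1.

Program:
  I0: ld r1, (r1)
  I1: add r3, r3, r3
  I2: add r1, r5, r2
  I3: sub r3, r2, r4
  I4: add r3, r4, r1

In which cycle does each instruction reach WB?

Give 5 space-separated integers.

I0 ld r1 <- r1: IF@1 ID@2 stall=0 (-) EX@3 MEM@4 WB@5
I1 add r3 <- r3,r3: IF@2 ID@3 stall=0 (-) EX@4 MEM@5 WB@6
I2 add r1 <- r5,r2: IF@3 ID@4 stall=0 (-) EX@5 MEM@6 WB@7
I3 sub r3 <- r2,r4: IF@4 ID@5 stall=0 (-) EX@6 MEM@7 WB@8
I4 add r3 <- r4,r1: IF@5 ID@6 stall=1 (RAW on I2.r1 (WB@7)) EX@8 MEM@9 WB@10

Answer: 5 6 7 8 10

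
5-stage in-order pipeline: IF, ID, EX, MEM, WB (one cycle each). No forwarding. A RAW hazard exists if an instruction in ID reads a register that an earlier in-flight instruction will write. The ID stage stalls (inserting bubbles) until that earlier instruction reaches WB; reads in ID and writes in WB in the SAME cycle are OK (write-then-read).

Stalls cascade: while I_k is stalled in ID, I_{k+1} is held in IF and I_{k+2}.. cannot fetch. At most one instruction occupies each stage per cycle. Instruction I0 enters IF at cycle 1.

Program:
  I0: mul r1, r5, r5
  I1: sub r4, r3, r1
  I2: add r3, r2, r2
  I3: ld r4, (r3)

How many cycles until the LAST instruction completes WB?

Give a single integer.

Answer: 12

Derivation:
I0 mul r1 <- r5,r5: IF@1 ID@2 stall=0 (-) EX@3 MEM@4 WB@5
I1 sub r4 <- r3,r1: IF@2 ID@3 stall=2 (RAW on I0.r1 (WB@5)) EX@6 MEM@7 WB@8
I2 add r3 <- r2,r2: IF@3 ID@6 stall=0 (-) EX@7 MEM@8 WB@9
I3 ld r4 <- r3: IF@6 ID@7 stall=2 (RAW on I2.r3 (WB@9)) EX@10 MEM@11 WB@12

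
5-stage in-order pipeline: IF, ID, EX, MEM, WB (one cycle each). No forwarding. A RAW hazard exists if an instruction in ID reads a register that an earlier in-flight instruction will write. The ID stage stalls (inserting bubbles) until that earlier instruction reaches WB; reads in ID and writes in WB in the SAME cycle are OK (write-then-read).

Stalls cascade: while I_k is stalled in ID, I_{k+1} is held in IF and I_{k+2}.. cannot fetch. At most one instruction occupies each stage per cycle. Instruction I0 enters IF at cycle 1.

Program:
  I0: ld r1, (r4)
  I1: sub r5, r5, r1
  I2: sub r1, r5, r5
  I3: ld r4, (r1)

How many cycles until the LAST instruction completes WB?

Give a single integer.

Answer: 14

Derivation:
I0 ld r1 <- r4: IF@1 ID@2 stall=0 (-) EX@3 MEM@4 WB@5
I1 sub r5 <- r5,r1: IF@2 ID@3 stall=2 (RAW on I0.r1 (WB@5)) EX@6 MEM@7 WB@8
I2 sub r1 <- r5,r5: IF@3 ID@6 stall=2 (RAW on I1.r5 (WB@8)) EX@9 MEM@10 WB@11
I3 ld r4 <- r1: IF@6 ID@9 stall=2 (RAW on I2.r1 (WB@11)) EX@12 MEM@13 WB@14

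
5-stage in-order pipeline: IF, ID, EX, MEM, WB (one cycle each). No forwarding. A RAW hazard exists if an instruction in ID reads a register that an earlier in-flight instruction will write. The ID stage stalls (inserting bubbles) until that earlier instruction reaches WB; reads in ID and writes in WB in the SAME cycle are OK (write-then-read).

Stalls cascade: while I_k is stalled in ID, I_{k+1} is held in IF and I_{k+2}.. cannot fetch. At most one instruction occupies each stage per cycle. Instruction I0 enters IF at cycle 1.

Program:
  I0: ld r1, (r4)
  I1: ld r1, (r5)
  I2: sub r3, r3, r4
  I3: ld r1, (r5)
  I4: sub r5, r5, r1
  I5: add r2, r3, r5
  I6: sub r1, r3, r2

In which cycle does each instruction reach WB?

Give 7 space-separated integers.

I0 ld r1 <- r4: IF@1 ID@2 stall=0 (-) EX@3 MEM@4 WB@5
I1 ld r1 <- r5: IF@2 ID@3 stall=0 (-) EX@4 MEM@5 WB@6
I2 sub r3 <- r3,r4: IF@3 ID@4 stall=0 (-) EX@5 MEM@6 WB@7
I3 ld r1 <- r5: IF@4 ID@5 stall=0 (-) EX@6 MEM@7 WB@8
I4 sub r5 <- r5,r1: IF@5 ID@6 stall=2 (RAW on I3.r1 (WB@8)) EX@9 MEM@10 WB@11
I5 add r2 <- r3,r5: IF@6 ID@9 stall=2 (RAW on I4.r5 (WB@11)) EX@12 MEM@13 WB@14
I6 sub r1 <- r3,r2: IF@9 ID@12 stall=2 (RAW on I5.r2 (WB@14)) EX@15 MEM@16 WB@17

Answer: 5 6 7 8 11 14 17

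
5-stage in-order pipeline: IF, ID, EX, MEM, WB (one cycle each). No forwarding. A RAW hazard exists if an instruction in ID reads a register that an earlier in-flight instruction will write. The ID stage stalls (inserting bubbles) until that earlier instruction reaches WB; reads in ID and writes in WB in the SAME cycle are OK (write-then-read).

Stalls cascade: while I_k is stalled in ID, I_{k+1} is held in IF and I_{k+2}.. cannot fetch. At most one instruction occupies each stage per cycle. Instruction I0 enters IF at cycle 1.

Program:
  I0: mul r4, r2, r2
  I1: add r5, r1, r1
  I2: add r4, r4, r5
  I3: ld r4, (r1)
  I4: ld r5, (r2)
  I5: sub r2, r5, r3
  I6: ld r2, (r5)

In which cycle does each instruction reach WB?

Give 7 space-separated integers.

I0 mul r4 <- r2,r2: IF@1 ID@2 stall=0 (-) EX@3 MEM@4 WB@5
I1 add r5 <- r1,r1: IF@2 ID@3 stall=0 (-) EX@4 MEM@5 WB@6
I2 add r4 <- r4,r5: IF@3 ID@4 stall=2 (RAW on I1.r5 (WB@6)) EX@7 MEM@8 WB@9
I3 ld r4 <- r1: IF@4 ID@7 stall=0 (-) EX@8 MEM@9 WB@10
I4 ld r5 <- r2: IF@7 ID@8 stall=0 (-) EX@9 MEM@10 WB@11
I5 sub r2 <- r5,r3: IF@8 ID@9 stall=2 (RAW on I4.r5 (WB@11)) EX@12 MEM@13 WB@14
I6 ld r2 <- r5: IF@9 ID@12 stall=0 (-) EX@13 MEM@14 WB@15

Answer: 5 6 9 10 11 14 15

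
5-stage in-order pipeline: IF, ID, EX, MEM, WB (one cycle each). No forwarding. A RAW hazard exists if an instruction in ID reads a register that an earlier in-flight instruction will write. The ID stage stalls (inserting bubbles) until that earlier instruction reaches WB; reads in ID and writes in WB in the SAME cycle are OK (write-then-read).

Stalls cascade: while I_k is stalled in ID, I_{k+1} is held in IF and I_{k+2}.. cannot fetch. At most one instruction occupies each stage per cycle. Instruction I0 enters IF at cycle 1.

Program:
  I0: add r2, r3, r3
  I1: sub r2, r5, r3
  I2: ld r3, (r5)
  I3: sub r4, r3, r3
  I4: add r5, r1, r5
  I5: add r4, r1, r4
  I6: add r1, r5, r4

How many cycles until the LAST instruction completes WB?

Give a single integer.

I0 add r2 <- r3,r3: IF@1 ID@2 stall=0 (-) EX@3 MEM@4 WB@5
I1 sub r2 <- r5,r3: IF@2 ID@3 stall=0 (-) EX@4 MEM@5 WB@6
I2 ld r3 <- r5: IF@3 ID@4 stall=0 (-) EX@5 MEM@6 WB@7
I3 sub r4 <- r3,r3: IF@4 ID@5 stall=2 (RAW on I2.r3 (WB@7)) EX@8 MEM@9 WB@10
I4 add r5 <- r1,r5: IF@5 ID@8 stall=0 (-) EX@9 MEM@10 WB@11
I5 add r4 <- r1,r4: IF@8 ID@9 stall=1 (RAW on I3.r4 (WB@10)) EX@11 MEM@12 WB@13
I6 add r1 <- r5,r4: IF@9 ID@11 stall=2 (RAW on I5.r4 (WB@13)) EX@14 MEM@15 WB@16

Answer: 16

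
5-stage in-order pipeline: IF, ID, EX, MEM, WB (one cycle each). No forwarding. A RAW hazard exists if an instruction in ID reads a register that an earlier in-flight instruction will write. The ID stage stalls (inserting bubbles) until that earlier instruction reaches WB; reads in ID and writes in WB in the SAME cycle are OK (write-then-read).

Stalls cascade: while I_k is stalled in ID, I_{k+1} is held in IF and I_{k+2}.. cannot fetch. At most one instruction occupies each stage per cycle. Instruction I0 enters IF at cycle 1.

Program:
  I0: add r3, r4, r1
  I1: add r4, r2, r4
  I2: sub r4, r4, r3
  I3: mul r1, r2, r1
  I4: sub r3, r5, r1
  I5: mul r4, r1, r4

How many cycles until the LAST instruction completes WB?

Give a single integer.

I0 add r3 <- r4,r1: IF@1 ID@2 stall=0 (-) EX@3 MEM@4 WB@5
I1 add r4 <- r2,r4: IF@2 ID@3 stall=0 (-) EX@4 MEM@5 WB@6
I2 sub r4 <- r4,r3: IF@3 ID@4 stall=2 (RAW on I1.r4 (WB@6)) EX@7 MEM@8 WB@9
I3 mul r1 <- r2,r1: IF@4 ID@7 stall=0 (-) EX@8 MEM@9 WB@10
I4 sub r3 <- r5,r1: IF@7 ID@8 stall=2 (RAW on I3.r1 (WB@10)) EX@11 MEM@12 WB@13
I5 mul r4 <- r1,r4: IF@8 ID@11 stall=0 (-) EX@12 MEM@13 WB@14

Answer: 14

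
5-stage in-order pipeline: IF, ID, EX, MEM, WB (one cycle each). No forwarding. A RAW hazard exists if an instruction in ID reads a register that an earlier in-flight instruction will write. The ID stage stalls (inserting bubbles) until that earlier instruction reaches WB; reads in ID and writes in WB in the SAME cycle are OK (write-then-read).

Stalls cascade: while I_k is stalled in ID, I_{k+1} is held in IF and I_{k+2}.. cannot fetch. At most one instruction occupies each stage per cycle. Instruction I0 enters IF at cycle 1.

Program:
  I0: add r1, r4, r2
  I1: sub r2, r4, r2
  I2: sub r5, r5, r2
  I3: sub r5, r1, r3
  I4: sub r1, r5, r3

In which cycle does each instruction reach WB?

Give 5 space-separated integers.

Answer: 5 6 9 10 13

Derivation:
I0 add r1 <- r4,r2: IF@1 ID@2 stall=0 (-) EX@3 MEM@4 WB@5
I1 sub r2 <- r4,r2: IF@2 ID@3 stall=0 (-) EX@4 MEM@5 WB@6
I2 sub r5 <- r5,r2: IF@3 ID@4 stall=2 (RAW on I1.r2 (WB@6)) EX@7 MEM@8 WB@9
I3 sub r5 <- r1,r3: IF@4 ID@7 stall=0 (-) EX@8 MEM@9 WB@10
I4 sub r1 <- r5,r3: IF@7 ID@8 stall=2 (RAW on I3.r5 (WB@10)) EX@11 MEM@12 WB@13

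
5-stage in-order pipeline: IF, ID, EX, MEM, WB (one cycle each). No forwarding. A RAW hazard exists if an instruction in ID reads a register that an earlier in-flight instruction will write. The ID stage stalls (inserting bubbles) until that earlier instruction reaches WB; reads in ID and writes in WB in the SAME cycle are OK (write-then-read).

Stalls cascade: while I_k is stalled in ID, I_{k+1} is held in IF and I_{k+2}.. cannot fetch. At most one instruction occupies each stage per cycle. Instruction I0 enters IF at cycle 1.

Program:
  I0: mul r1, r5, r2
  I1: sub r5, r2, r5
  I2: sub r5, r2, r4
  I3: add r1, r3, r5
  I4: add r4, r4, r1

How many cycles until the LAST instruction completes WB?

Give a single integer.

Answer: 13

Derivation:
I0 mul r1 <- r5,r2: IF@1 ID@2 stall=0 (-) EX@3 MEM@4 WB@5
I1 sub r5 <- r2,r5: IF@2 ID@3 stall=0 (-) EX@4 MEM@5 WB@6
I2 sub r5 <- r2,r4: IF@3 ID@4 stall=0 (-) EX@5 MEM@6 WB@7
I3 add r1 <- r3,r5: IF@4 ID@5 stall=2 (RAW on I2.r5 (WB@7)) EX@8 MEM@9 WB@10
I4 add r4 <- r4,r1: IF@5 ID@8 stall=2 (RAW on I3.r1 (WB@10)) EX@11 MEM@12 WB@13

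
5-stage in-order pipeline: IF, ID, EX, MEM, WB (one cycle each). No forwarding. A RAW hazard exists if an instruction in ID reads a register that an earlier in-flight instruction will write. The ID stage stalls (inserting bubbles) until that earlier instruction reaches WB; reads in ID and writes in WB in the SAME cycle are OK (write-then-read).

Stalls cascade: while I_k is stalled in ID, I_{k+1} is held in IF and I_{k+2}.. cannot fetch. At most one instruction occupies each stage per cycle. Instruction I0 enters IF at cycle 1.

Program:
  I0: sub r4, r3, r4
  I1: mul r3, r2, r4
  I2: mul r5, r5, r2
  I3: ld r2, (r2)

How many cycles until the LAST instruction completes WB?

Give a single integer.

I0 sub r4 <- r3,r4: IF@1 ID@2 stall=0 (-) EX@3 MEM@4 WB@5
I1 mul r3 <- r2,r4: IF@2 ID@3 stall=2 (RAW on I0.r4 (WB@5)) EX@6 MEM@7 WB@8
I2 mul r5 <- r5,r2: IF@3 ID@6 stall=0 (-) EX@7 MEM@8 WB@9
I3 ld r2 <- r2: IF@6 ID@7 stall=0 (-) EX@8 MEM@9 WB@10

Answer: 10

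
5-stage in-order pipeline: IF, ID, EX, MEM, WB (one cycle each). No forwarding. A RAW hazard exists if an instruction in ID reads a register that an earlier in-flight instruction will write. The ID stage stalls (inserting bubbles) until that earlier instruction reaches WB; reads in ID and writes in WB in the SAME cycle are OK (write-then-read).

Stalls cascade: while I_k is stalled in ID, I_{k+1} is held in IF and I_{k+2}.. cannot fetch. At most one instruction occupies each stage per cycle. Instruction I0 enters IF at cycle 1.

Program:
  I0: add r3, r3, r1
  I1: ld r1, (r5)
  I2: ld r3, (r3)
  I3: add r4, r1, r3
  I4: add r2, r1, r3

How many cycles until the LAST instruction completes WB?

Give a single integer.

Answer: 12

Derivation:
I0 add r3 <- r3,r1: IF@1 ID@2 stall=0 (-) EX@3 MEM@4 WB@5
I1 ld r1 <- r5: IF@2 ID@3 stall=0 (-) EX@4 MEM@5 WB@6
I2 ld r3 <- r3: IF@3 ID@4 stall=1 (RAW on I0.r3 (WB@5)) EX@6 MEM@7 WB@8
I3 add r4 <- r1,r3: IF@4 ID@6 stall=2 (RAW on I2.r3 (WB@8)) EX@9 MEM@10 WB@11
I4 add r2 <- r1,r3: IF@6 ID@9 stall=0 (-) EX@10 MEM@11 WB@12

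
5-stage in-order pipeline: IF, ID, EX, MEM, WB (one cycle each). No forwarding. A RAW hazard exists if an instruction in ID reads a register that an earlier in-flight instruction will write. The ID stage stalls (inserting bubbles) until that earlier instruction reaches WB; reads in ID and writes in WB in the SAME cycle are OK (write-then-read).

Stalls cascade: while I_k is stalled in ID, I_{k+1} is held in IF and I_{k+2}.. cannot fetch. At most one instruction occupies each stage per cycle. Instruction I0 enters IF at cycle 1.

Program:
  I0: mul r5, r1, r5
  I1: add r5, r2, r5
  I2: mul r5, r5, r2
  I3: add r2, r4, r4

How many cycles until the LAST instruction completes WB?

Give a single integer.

Answer: 12

Derivation:
I0 mul r5 <- r1,r5: IF@1 ID@2 stall=0 (-) EX@3 MEM@4 WB@5
I1 add r5 <- r2,r5: IF@2 ID@3 stall=2 (RAW on I0.r5 (WB@5)) EX@6 MEM@7 WB@8
I2 mul r5 <- r5,r2: IF@3 ID@6 stall=2 (RAW on I1.r5 (WB@8)) EX@9 MEM@10 WB@11
I3 add r2 <- r4,r4: IF@6 ID@9 stall=0 (-) EX@10 MEM@11 WB@12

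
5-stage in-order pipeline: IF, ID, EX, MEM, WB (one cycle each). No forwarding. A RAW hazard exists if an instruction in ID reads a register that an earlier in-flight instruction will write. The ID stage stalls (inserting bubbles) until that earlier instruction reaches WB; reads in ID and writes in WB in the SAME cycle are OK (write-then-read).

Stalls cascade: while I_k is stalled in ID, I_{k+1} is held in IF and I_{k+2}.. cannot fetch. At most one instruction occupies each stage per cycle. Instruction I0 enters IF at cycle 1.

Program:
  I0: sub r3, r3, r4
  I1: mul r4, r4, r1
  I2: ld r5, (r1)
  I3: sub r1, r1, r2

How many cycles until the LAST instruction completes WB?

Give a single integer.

I0 sub r3 <- r3,r4: IF@1 ID@2 stall=0 (-) EX@3 MEM@4 WB@5
I1 mul r4 <- r4,r1: IF@2 ID@3 stall=0 (-) EX@4 MEM@5 WB@6
I2 ld r5 <- r1: IF@3 ID@4 stall=0 (-) EX@5 MEM@6 WB@7
I3 sub r1 <- r1,r2: IF@4 ID@5 stall=0 (-) EX@6 MEM@7 WB@8

Answer: 8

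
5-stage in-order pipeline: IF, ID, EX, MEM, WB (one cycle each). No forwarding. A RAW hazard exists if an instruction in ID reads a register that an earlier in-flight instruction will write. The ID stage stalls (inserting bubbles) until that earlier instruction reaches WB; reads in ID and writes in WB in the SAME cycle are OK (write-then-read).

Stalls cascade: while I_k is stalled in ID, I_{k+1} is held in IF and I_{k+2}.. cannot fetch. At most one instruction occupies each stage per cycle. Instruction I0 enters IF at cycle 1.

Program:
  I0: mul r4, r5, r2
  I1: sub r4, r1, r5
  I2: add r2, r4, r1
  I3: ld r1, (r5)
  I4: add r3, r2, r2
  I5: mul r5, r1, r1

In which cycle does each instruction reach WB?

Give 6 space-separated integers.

Answer: 5 6 9 10 12 13

Derivation:
I0 mul r4 <- r5,r2: IF@1 ID@2 stall=0 (-) EX@3 MEM@4 WB@5
I1 sub r4 <- r1,r5: IF@2 ID@3 stall=0 (-) EX@4 MEM@5 WB@6
I2 add r2 <- r4,r1: IF@3 ID@4 stall=2 (RAW on I1.r4 (WB@6)) EX@7 MEM@8 WB@9
I3 ld r1 <- r5: IF@4 ID@7 stall=0 (-) EX@8 MEM@9 WB@10
I4 add r3 <- r2,r2: IF@7 ID@8 stall=1 (RAW on I2.r2 (WB@9)) EX@10 MEM@11 WB@12
I5 mul r5 <- r1,r1: IF@8 ID@10 stall=0 (-) EX@11 MEM@12 WB@13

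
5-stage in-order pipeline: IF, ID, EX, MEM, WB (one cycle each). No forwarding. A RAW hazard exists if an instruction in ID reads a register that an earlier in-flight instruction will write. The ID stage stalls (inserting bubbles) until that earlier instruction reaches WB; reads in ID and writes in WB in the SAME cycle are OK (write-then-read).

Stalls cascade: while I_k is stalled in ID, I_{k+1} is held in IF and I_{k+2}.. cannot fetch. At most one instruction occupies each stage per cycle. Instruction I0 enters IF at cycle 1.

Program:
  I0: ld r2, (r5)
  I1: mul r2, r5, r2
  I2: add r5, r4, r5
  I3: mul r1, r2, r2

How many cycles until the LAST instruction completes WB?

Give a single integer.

Answer: 11

Derivation:
I0 ld r2 <- r5: IF@1 ID@2 stall=0 (-) EX@3 MEM@4 WB@5
I1 mul r2 <- r5,r2: IF@2 ID@3 stall=2 (RAW on I0.r2 (WB@5)) EX@6 MEM@7 WB@8
I2 add r5 <- r4,r5: IF@3 ID@6 stall=0 (-) EX@7 MEM@8 WB@9
I3 mul r1 <- r2,r2: IF@6 ID@7 stall=1 (RAW on I1.r2 (WB@8)) EX@9 MEM@10 WB@11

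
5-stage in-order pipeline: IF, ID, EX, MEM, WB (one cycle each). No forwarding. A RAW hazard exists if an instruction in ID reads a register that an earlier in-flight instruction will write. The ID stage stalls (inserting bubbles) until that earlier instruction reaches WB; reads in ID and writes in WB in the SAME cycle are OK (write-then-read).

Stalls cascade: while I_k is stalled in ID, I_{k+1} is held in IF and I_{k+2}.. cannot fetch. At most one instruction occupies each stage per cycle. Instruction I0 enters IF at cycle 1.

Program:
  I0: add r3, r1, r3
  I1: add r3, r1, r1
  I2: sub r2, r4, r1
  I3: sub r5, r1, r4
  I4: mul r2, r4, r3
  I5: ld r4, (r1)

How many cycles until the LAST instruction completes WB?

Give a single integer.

I0 add r3 <- r1,r3: IF@1 ID@2 stall=0 (-) EX@3 MEM@4 WB@5
I1 add r3 <- r1,r1: IF@2 ID@3 stall=0 (-) EX@4 MEM@5 WB@6
I2 sub r2 <- r4,r1: IF@3 ID@4 stall=0 (-) EX@5 MEM@6 WB@7
I3 sub r5 <- r1,r4: IF@4 ID@5 stall=0 (-) EX@6 MEM@7 WB@8
I4 mul r2 <- r4,r3: IF@5 ID@6 stall=0 (-) EX@7 MEM@8 WB@9
I5 ld r4 <- r1: IF@6 ID@7 stall=0 (-) EX@8 MEM@9 WB@10

Answer: 10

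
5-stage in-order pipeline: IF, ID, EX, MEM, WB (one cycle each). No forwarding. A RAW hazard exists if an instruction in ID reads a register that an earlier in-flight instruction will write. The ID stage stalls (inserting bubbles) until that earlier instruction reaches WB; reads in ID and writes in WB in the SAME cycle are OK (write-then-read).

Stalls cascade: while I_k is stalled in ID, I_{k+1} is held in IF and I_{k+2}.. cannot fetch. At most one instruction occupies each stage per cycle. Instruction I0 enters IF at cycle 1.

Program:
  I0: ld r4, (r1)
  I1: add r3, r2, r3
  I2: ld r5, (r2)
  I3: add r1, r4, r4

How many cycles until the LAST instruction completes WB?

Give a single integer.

Answer: 8

Derivation:
I0 ld r4 <- r1: IF@1 ID@2 stall=0 (-) EX@3 MEM@4 WB@5
I1 add r3 <- r2,r3: IF@2 ID@3 stall=0 (-) EX@4 MEM@5 WB@6
I2 ld r5 <- r2: IF@3 ID@4 stall=0 (-) EX@5 MEM@6 WB@7
I3 add r1 <- r4,r4: IF@4 ID@5 stall=0 (-) EX@6 MEM@7 WB@8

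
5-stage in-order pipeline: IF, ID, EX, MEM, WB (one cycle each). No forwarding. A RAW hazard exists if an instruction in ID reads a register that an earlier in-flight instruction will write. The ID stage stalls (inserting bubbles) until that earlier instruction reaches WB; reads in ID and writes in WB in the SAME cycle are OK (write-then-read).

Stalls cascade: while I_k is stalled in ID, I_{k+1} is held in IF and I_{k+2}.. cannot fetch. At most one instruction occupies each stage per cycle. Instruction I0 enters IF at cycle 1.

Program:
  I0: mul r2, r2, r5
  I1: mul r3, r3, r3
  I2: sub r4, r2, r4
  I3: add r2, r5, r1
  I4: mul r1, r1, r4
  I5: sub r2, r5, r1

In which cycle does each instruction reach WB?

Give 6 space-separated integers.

Answer: 5 6 8 9 11 14

Derivation:
I0 mul r2 <- r2,r5: IF@1 ID@2 stall=0 (-) EX@3 MEM@4 WB@5
I1 mul r3 <- r3,r3: IF@2 ID@3 stall=0 (-) EX@4 MEM@5 WB@6
I2 sub r4 <- r2,r4: IF@3 ID@4 stall=1 (RAW on I0.r2 (WB@5)) EX@6 MEM@7 WB@8
I3 add r2 <- r5,r1: IF@4 ID@6 stall=0 (-) EX@7 MEM@8 WB@9
I4 mul r1 <- r1,r4: IF@6 ID@7 stall=1 (RAW on I2.r4 (WB@8)) EX@9 MEM@10 WB@11
I5 sub r2 <- r5,r1: IF@7 ID@9 stall=2 (RAW on I4.r1 (WB@11)) EX@12 MEM@13 WB@14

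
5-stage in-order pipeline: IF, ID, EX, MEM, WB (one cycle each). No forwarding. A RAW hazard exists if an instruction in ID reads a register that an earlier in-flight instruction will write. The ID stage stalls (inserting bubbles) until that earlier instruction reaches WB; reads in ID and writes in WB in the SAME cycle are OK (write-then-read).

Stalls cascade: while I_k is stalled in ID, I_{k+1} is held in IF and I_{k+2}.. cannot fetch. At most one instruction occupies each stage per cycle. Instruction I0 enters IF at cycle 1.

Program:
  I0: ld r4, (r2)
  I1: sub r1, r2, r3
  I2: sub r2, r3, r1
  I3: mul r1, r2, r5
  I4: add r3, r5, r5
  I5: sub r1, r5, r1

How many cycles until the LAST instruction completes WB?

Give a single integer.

Answer: 15

Derivation:
I0 ld r4 <- r2: IF@1 ID@2 stall=0 (-) EX@3 MEM@4 WB@5
I1 sub r1 <- r2,r3: IF@2 ID@3 stall=0 (-) EX@4 MEM@5 WB@6
I2 sub r2 <- r3,r1: IF@3 ID@4 stall=2 (RAW on I1.r1 (WB@6)) EX@7 MEM@8 WB@9
I3 mul r1 <- r2,r5: IF@4 ID@7 stall=2 (RAW on I2.r2 (WB@9)) EX@10 MEM@11 WB@12
I4 add r3 <- r5,r5: IF@7 ID@10 stall=0 (-) EX@11 MEM@12 WB@13
I5 sub r1 <- r5,r1: IF@10 ID@11 stall=1 (RAW on I3.r1 (WB@12)) EX@13 MEM@14 WB@15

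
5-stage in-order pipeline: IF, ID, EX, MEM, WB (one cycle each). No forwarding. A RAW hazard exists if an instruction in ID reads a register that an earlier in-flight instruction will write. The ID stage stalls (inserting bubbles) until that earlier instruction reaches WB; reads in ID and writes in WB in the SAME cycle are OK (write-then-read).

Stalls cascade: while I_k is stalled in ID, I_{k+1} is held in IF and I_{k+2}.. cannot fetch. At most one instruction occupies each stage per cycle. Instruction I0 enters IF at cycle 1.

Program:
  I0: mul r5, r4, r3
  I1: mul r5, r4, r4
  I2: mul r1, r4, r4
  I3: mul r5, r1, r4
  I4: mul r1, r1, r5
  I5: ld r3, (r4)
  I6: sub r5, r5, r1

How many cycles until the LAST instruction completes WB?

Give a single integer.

I0 mul r5 <- r4,r3: IF@1 ID@2 stall=0 (-) EX@3 MEM@4 WB@5
I1 mul r5 <- r4,r4: IF@2 ID@3 stall=0 (-) EX@4 MEM@5 WB@6
I2 mul r1 <- r4,r4: IF@3 ID@4 stall=0 (-) EX@5 MEM@6 WB@7
I3 mul r5 <- r1,r4: IF@4 ID@5 stall=2 (RAW on I2.r1 (WB@7)) EX@8 MEM@9 WB@10
I4 mul r1 <- r1,r5: IF@5 ID@8 stall=2 (RAW on I3.r5 (WB@10)) EX@11 MEM@12 WB@13
I5 ld r3 <- r4: IF@8 ID@11 stall=0 (-) EX@12 MEM@13 WB@14
I6 sub r5 <- r5,r1: IF@11 ID@12 stall=1 (RAW on I4.r1 (WB@13)) EX@14 MEM@15 WB@16

Answer: 16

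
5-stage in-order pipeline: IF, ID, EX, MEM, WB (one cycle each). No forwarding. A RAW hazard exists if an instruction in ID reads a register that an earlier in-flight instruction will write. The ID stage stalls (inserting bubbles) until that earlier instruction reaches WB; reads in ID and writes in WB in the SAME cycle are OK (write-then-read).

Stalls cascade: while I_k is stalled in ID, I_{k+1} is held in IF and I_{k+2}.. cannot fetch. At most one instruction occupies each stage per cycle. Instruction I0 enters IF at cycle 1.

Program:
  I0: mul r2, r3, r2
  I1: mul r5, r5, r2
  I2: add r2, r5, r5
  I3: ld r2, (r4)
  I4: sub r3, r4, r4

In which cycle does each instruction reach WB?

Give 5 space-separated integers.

Answer: 5 8 11 12 13

Derivation:
I0 mul r2 <- r3,r2: IF@1 ID@2 stall=0 (-) EX@3 MEM@4 WB@5
I1 mul r5 <- r5,r2: IF@2 ID@3 stall=2 (RAW on I0.r2 (WB@5)) EX@6 MEM@7 WB@8
I2 add r2 <- r5,r5: IF@3 ID@6 stall=2 (RAW on I1.r5 (WB@8)) EX@9 MEM@10 WB@11
I3 ld r2 <- r4: IF@6 ID@9 stall=0 (-) EX@10 MEM@11 WB@12
I4 sub r3 <- r4,r4: IF@9 ID@10 stall=0 (-) EX@11 MEM@12 WB@13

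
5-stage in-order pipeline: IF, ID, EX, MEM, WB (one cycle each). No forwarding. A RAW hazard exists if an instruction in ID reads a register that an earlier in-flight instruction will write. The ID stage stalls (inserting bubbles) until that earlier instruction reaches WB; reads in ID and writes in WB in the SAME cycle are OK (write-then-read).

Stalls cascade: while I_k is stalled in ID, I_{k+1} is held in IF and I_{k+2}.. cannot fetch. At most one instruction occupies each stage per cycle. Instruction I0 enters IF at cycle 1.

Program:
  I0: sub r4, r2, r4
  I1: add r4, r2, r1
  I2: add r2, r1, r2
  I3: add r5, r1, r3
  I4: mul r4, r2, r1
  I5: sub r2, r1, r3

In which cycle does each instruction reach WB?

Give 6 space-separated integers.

I0 sub r4 <- r2,r4: IF@1 ID@2 stall=0 (-) EX@3 MEM@4 WB@5
I1 add r4 <- r2,r1: IF@2 ID@3 stall=0 (-) EX@4 MEM@5 WB@6
I2 add r2 <- r1,r2: IF@3 ID@4 stall=0 (-) EX@5 MEM@6 WB@7
I3 add r5 <- r1,r3: IF@4 ID@5 stall=0 (-) EX@6 MEM@7 WB@8
I4 mul r4 <- r2,r1: IF@5 ID@6 stall=1 (RAW on I2.r2 (WB@7)) EX@8 MEM@9 WB@10
I5 sub r2 <- r1,r3: IF@6 ID@8 stall=0 (-) EX@9 MEM@10 WB@11

Answer: 5 6 7 8 10 11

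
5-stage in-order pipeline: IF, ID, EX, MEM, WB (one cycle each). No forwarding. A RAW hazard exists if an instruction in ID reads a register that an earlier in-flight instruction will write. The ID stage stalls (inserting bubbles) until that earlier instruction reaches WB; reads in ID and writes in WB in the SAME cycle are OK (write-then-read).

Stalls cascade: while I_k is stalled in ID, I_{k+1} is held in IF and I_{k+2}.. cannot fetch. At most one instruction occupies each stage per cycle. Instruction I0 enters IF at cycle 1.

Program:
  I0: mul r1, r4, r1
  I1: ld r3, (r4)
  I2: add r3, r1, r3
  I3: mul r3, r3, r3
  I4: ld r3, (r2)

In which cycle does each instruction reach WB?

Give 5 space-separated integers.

Answer: 5 6 9 12 13

Derivation:
I0 mul r1 <- r4,r1: IF@1 ID@2 stall=0 (-) EX@3 MEM@4 WB@5
I1 ld r3 <- r4: IF@2 ID@3 stall=0 (-) EX@4 MEM@5 WB@6
I2 add r3 <- r1,r3: IF@3 ID@4 stall=2 (RAW on I1.r3 (WB@6)) EX@7 MEM@8 WB@9
I3 mul r3 <- r3,r3: IF@4 ID@7 stall=2 (RAW on I2.r3 (WB@9)) EX@10 MEM@11 WB@12
I4 ld r3 <- r2: IF@7 ID@10 stall=0 (-) EX@11 MEM@12 WB@13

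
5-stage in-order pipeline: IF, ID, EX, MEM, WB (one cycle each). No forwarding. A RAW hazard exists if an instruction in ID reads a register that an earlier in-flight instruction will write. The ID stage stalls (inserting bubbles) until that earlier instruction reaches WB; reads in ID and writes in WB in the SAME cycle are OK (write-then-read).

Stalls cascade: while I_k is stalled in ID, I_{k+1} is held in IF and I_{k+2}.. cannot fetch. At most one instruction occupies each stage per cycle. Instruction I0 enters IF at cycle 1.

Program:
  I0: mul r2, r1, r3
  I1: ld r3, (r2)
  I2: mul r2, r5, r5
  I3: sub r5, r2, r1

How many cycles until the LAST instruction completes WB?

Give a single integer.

I0 mul r2 <- r1,r3: IF@1 ID@2 stall=0 (-) EX@3 MEM@4 WB@5
I1 ld r3 <- r2: IF@2 ID@3 stall=2 (RAW on I0.r2 (WB@5)) EX@6 MEM@7 WB@8
I2 mul r2 <- r5,r5: IF@3 ID@6 stall=0 (-) EX@7 MEM@8 WB@9
I3 sub r5 <- r2,r1: IF@6 ID@7 stall=2 (RAW on I2.r2 (WB@9)) EX@10 MEM@11 WB@12

Answer: 12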